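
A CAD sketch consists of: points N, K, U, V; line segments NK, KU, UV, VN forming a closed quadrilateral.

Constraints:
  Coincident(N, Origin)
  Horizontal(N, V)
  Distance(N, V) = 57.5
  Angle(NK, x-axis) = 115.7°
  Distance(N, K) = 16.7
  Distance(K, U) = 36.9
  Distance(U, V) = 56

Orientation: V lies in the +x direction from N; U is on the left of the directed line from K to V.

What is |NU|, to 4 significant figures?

45.10

Checks: |KU| = 36.90 ✓; |UV| = 56.00 ✓.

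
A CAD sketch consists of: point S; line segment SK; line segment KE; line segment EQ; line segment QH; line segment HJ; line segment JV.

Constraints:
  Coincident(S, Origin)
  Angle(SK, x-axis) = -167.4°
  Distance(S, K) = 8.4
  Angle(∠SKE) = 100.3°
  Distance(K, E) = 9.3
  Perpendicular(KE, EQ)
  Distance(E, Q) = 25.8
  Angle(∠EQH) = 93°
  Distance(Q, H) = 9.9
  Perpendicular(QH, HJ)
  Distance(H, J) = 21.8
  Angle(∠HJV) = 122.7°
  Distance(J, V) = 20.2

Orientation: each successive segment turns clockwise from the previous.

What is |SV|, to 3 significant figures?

22.4

S is at the origin; SK runs at -167.4° with length 8.4, so K = (-8.20, -1.83). ∠SKE = 100.3° gives KE at 113° from the x-axis; with |KE| = 9.3, E = (-11.8, 6.73). The perpendicularity gives EQ at right angles to KE, so EQ runs at 22.9°; with |EQ| = 25.8, Q = (12.0, 16.8). ∠EQH = 93.0° gives QH at -64.1° from the x-axis; with |QH| = 9.9, H = (16.3, 7.87). The perpendicularity gives HJ at right angles to QH, so HJ runs at -154°; with |HJ| = 21.8, J = (-3.34, -1.65). ∠HJV = 122.7° gives JV at 149° from the x-axis; with |JV| = 20.2, V = (-20.6, 8.87). Then |SV| = |V − S| = 22.4.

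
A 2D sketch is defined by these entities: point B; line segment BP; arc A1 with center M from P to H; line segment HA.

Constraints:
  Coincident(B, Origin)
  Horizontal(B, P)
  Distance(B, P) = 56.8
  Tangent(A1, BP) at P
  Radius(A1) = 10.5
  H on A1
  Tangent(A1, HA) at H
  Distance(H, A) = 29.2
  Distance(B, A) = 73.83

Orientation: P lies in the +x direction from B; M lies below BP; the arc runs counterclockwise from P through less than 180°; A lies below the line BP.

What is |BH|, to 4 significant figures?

49.98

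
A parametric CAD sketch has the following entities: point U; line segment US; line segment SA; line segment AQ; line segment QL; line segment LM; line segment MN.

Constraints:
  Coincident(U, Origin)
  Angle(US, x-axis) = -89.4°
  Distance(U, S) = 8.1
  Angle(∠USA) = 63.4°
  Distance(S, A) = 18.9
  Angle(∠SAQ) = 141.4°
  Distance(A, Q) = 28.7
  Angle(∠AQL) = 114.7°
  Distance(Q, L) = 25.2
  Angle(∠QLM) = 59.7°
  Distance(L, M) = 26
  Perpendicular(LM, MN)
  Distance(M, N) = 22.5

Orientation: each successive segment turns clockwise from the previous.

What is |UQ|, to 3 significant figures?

39.2

U is at the origin; US runs at -89.4° with length 8.1, so S = (0.0848, -8.10). ∠USA = 63.4° gives SA at 154° from the x-axis; with |SA| = 18.9, A = (-16.9, 0.186). ∠SAQ = 141.4° gives AQ at 115° from the x-axis; with |AQ| = 28.7, Q = (-29.2, 26.1). Then |UQ| = |Q − U| = 39.2.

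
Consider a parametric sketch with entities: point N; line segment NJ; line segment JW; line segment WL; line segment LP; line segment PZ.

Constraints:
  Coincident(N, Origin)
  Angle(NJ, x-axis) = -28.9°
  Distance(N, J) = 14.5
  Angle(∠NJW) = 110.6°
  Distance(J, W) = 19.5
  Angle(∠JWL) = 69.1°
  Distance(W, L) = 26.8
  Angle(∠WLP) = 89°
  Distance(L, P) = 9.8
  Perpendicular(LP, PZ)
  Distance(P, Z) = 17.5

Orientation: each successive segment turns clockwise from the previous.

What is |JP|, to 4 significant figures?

21.40

N is at the origin; NJ runs at -28.9° with length 14.5, so J = (12.69, -7.008). ∠NJW = 110.6° gives JW at -98.30° from the x-axis; with |JW| = 19.5, W = (9.879, -26.30). ∠JWL = 69.1° gives WL at 150.8° from the x-axis; with |WL| = 26.8, L = (-13.52, -13.23). ∠WLP = 89.0° gives LP at 59.80° from the x-axis; with |LP| = 9.8, P = (-8.585, -4.759). Then |JP| = |P − J| = 21.40.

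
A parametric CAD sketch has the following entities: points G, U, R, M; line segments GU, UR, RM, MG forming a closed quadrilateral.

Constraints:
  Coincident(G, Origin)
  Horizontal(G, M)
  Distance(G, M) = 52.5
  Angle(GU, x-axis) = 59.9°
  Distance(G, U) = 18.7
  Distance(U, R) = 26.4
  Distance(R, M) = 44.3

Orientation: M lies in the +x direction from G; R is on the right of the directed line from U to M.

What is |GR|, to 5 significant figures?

13.884

Checks: |UR| = 26.40 ✓; |RM| = 44.30 ✓.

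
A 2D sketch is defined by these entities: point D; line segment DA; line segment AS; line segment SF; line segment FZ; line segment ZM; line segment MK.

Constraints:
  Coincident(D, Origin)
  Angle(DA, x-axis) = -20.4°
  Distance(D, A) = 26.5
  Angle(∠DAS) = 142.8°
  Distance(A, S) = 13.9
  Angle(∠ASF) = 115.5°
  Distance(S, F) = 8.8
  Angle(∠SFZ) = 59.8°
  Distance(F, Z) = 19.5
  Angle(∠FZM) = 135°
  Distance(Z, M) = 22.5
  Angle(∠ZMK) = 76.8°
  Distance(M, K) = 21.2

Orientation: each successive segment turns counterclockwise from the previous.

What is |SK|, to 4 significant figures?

23.40

∠FZM = 135.0° gives ZM at -113.5° from the x-axis; with |ZM| = 22.5, M = (12.36, -24.30). ∠ZMK = 76.8° gives MK at -10.30° from the x-axis; with |MK| = 21.2, K = (33.22, -28.09). Then |SK| = |K − S| = 23.40.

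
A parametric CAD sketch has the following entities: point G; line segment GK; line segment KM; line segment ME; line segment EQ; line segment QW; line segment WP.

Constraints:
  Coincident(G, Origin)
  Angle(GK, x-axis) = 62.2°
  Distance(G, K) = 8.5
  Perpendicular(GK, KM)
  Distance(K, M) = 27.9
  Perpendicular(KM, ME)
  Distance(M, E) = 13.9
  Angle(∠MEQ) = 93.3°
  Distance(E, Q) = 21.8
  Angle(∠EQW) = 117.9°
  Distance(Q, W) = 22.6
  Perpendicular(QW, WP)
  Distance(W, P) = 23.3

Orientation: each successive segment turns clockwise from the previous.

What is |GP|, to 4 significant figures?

28.61

G is at the origin; GK runs at 62.2° with length 8.5, so K = (3.964, 7.519). GK ⟂ KM, so KM runs at -27.80°; with |KM| = 27.9, M = (28.64, -5.493). KM ⟂ ME, so ME runs at -117.8°; with |ME| = 13.9, E = (22.16, -17.79). ∠MEQ = 93.3° gives EQ at 155.5° from the x-axis; with |EQ| = 21.8, Q = (2.324, -8.749). ∠EQW = 117.9° gives QW at 93.40° from the x-axis; with |QW| = 22.6, W = (0.9838, 13.81). The perpendicularity gives WP at right angles to QW, so WP runs at 3.400°; with |WP| = 23.3, P = (24.24, 15.19). Then |GP| = |P − G| = 28.61.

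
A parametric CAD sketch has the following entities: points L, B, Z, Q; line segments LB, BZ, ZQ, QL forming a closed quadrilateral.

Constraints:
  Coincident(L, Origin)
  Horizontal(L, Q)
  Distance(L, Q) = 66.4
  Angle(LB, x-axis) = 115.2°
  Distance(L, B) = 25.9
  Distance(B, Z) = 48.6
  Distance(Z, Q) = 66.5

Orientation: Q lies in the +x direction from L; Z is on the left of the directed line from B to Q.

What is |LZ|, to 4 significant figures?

60.06

L is at the origin; LQ is horizontal with |LQ| = 66.4 and Q in +x, so Q = (66.4, 0). LB runs at 115.2° with |LB| = 25.9, so B = (-11.03, 23.44). Z is determined by |BZ| = 48.6 and |ZQ| = 66.5 together: it lies at the intersection of circle(B, 48.6) and circle(Q, 66.5). With |BQ| = 80.90, the foot of the radical line on BQ is 27.71 from B and the perpendicular offset is √(48.6² − 27.71²) = 39.92. Taking the left-of-BQ solution: Z = (27.06, 53.62).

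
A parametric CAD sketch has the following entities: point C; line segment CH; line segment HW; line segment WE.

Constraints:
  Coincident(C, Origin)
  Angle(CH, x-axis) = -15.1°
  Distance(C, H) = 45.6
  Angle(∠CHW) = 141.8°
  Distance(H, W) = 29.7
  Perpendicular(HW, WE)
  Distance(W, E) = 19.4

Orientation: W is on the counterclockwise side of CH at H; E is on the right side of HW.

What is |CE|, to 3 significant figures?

81.0

C is at the origin; CH runs at -15.1° with length 45.6, so H = 45.6·(cos -15.1°, sin -15.1°) = (44.0, -11.9). ∠CHW = 141.8°, so HW runs at -15.1° + (180° − 141.8°) = 23.1° from the x-axis; with |HW| = 29.7, W = H + 29.7·(cos 23.1°, sin 23.1°) = (71.3, -0.227). HW is perpendicular to WE; with |WE| = 19.4 on the right of HW, E = W + 19.4·(0.392, -0.920) = (79.0, -18.1). Then |CE| = |E − C| = 81.0.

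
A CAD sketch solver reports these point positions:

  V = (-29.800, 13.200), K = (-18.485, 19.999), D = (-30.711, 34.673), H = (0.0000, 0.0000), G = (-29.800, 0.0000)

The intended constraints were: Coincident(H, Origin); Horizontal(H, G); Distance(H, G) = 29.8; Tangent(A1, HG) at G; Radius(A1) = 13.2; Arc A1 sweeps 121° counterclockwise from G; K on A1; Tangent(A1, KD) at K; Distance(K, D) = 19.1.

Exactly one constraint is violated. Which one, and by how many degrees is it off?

Tangent(A1, KD) at K — off by 8.80°.

H = (0.00, 0.00) ✓; H.y = 0.00, G.y = 0.00 ✓; |HG| = 29.80 ✓; ∠(VG, GH) = 90.00° ✓; |VG| = 13.20 ✓; bearing(V→K) − bearing(V→G) = 121.0° ✓; |VK| = 13.20 ✓; ∠(VK, KD) = 81.20° ✗; |KD| = 19.10 ✓.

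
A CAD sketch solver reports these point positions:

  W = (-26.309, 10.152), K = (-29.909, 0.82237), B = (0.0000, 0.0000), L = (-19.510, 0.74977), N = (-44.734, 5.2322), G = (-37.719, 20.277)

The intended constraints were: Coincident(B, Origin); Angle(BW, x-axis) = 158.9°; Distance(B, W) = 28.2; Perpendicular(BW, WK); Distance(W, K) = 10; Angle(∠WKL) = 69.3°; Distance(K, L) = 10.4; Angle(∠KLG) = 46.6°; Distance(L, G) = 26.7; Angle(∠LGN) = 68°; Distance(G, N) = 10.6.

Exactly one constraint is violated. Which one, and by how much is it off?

Distance(G, N) = 10.6 — off by 6.00.

B = (0.00, 0.00) ✓; BW at 158.9° ✓; |BW| = 28.20 ✓; ∠(BW, WK) = 90.00° ✓; |WK| = 10.00 ✓; ∠WKL = 69.30° ✓; |KL| = 10.40 ✓; ∠KLG = 46.60° ✓; |LG| = 26.70 ✓; ∠LGN = 68.00° ✓; |GN| = 16.60 ✗.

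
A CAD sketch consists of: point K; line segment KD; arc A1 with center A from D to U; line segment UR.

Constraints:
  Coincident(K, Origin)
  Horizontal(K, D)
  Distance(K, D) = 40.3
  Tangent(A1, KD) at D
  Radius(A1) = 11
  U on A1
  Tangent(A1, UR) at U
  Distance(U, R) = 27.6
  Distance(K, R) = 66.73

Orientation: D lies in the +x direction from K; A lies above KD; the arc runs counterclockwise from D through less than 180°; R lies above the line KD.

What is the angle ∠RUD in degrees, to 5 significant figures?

140.16°

Checks: |AD| = 11.00 ✓; |AU| = 11.00 ✓; ∠(AU, UR) = 90.00° ✓; |UR| = 27.60 ✓; |KR| = 66.73 ✓.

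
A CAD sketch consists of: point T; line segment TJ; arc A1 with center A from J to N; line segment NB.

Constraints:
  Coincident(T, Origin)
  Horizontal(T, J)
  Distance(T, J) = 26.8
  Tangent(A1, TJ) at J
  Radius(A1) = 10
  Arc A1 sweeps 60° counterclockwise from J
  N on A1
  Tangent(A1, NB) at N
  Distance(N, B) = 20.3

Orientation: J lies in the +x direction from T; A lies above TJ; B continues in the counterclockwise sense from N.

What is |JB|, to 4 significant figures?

29.39

T is at the origin; T and J share the same y with |TJ| = 26.8 and J on the +x side, so J = (26.80, 0.000). Tangency of A1 to TJ means the radius AJ is perpendicular to TJ, so A = J + (0, 10) = (26.80, 10.00). On A1, J sits at bearing -90° from A; a 60° counterclockwise sweep puts N at bearing -30°, so N = A + 10.0·(cos -30°, sin -30°) = (35.46, 5.000). The tangent condition forces AN to be normal to NB, so NB runs along (−sin -30°, cos -30°); with |NB| = 20.3, B = (45.61, 22.58). Then |JB| = |B − J| = 29.39.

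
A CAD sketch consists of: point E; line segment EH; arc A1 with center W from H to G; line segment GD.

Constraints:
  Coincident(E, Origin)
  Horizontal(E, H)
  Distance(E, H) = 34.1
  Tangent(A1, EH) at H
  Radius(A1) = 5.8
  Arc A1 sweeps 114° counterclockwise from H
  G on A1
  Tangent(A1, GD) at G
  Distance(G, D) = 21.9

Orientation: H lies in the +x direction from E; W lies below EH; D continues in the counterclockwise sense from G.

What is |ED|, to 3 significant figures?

47.1

E is at the origin; EH is horizontal with |EH| = 34.1 and H on the +x side, so H = (34.1, 0.00). Tangency of A1 to EH means the radius WH is perpendicular to EH, so W = H + (0, -5.8) = (34.1, -5.80). On A1, H sits at bearing 90° from W; a 114° counterclockwise sweep puts G at bearing 204°, so G = W + 5.8·(cos 204°, sin 204°) = (28.8, -8.16). Since A1 is tangent to GD there, WG ⟂ GD, so GD runs along (−sin 204°, cos 204°); with |GD| = 21.9, D = (37.7, -28.2). Then |ED| = |D − E| = 47.1.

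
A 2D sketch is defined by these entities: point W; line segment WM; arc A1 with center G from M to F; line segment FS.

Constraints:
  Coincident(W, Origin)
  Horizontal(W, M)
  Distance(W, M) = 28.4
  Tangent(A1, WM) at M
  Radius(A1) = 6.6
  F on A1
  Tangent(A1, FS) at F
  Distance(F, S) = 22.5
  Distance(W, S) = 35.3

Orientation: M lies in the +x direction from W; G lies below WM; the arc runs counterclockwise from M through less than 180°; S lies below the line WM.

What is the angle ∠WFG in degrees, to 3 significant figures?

167°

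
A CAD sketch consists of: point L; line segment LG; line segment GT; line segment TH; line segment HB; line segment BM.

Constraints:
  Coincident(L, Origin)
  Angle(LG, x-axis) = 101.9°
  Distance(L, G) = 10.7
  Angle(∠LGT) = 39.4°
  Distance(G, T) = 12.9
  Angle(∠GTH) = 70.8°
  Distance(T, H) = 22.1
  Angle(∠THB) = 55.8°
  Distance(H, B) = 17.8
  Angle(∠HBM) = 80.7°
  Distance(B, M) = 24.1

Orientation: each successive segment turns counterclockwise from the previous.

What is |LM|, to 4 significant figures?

13.91

L is at the origin; LG runs at 101.9° with length 10.7, so G = (-2.206, 10.47). ∠LGT = 39.4° gives GT at -117.5° from the x-axis; with |GT| = 12.9, T = (-8.163, -0.9724). ∠GTH = 70.8° gives TH at -8.300° from the x-axis; with |TH| = 22.1, H = (13.71, -4.163). ∠THB = 55.8° gives HB at 115.9° from the x-axis; with |HB| = 17.8, B = (5.931, 11.85). ∠HBM = 80.7° gives BM at -144.8° from the x-axis; with |BM| = 24.1, M = (-13.76, -2.043). Then |LM| = |M − L| = 13.91.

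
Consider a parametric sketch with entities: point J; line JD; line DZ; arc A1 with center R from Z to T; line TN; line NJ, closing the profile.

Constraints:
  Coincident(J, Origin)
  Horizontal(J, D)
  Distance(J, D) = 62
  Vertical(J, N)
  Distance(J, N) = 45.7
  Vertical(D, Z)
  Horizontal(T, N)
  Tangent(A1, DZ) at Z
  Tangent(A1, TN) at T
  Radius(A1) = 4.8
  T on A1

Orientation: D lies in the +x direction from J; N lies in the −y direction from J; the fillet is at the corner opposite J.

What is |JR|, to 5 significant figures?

70.318

JN is vertical with |JN| = 45.7 and N on the −y side, so N = (0.0000, -45.700). The virtual corner opposite J is at (62.000, -45.700). Since A1 is tangent to DZ there, RZ ⟂ DZ and the tangent condition forces RT to be normal to TN, with radius 4.8, so the center R sits 4.8 in from both sides at R = (57.200, -40.900). Then |JR| = |R − J| = 70.318.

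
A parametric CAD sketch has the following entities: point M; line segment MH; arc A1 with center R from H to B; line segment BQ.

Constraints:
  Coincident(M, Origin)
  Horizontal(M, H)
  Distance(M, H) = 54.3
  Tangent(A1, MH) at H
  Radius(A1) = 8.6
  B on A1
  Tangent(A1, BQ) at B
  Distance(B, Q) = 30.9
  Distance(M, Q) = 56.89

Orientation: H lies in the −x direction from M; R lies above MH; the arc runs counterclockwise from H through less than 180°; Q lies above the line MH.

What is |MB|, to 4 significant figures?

46.38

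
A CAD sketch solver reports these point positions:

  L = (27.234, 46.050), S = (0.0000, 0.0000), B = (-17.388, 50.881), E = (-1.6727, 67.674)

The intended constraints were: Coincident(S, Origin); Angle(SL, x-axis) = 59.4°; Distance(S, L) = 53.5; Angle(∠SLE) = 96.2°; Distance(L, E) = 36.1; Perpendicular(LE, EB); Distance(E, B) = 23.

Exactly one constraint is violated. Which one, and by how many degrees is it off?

Perpendicular(LE, EB) — off by 6.30°.

S = (0.00, 0.00) ✓; SL at 59.40° ✓; |SL| = 53.50 ✓; ∠SLE = 96.20° ✓; |LE| = 36.10 ✓; ∠(LE, EB) = 83.70° ✗; |EB| = 23.00 ✓.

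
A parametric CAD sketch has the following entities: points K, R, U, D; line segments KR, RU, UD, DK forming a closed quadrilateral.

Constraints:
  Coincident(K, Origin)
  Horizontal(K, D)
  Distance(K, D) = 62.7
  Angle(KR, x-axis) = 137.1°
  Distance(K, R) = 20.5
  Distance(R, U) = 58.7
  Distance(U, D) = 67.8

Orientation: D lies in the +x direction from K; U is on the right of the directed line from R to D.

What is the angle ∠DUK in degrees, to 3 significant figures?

65.1°

K is at the origin; KD is horizontal with |KD| = 62.7 and D in +x, so D = (62.7, 0). KR runs at 137.1° with |KR| = 20.5, so R = (-15.0, 14.0). U is determined by |RU| = 58.7 and |UD| = 67.8 together: it lies at the intersection of circle(R, 58.7) and circle(D, 67.8). With |RD| = 79.0, the foot of the radical line on RD is 32.2 from R and the perpendicular offset is √(58.7² − 32.2²) = 49.1. Taking the right-of-RD solution: U = (7.99, -40.0).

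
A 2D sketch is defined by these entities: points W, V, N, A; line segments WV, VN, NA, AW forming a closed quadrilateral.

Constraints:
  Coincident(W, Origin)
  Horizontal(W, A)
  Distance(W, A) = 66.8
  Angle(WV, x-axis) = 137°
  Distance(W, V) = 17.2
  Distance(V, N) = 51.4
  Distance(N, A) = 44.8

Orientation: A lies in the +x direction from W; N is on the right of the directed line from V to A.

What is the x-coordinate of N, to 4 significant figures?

27.16

Checks: |VN| = 51.40 ✓; |NA| = 44.80 ✓.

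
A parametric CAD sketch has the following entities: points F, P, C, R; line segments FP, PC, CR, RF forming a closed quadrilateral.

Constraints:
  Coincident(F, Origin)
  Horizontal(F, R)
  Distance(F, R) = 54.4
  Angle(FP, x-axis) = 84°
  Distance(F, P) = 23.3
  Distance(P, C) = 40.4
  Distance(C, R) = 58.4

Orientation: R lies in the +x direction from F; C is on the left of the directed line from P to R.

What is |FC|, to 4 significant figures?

60.73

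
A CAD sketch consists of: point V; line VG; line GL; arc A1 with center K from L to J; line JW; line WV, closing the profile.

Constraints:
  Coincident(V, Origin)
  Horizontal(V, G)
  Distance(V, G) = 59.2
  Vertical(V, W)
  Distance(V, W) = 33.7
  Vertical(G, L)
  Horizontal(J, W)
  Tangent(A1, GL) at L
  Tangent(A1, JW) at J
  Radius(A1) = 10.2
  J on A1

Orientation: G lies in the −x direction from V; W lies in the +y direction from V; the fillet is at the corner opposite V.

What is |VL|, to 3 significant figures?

63.7

V is at the origin; VG is horizontal with |VG| = 59.2 and G on the −x side, so G = (-59.2, 0.00). V and W share the same x with |VW| = 33.7 and W on the +y side, so W = (0.00, 33.7). The virtual corner opposite V is at (-59.2, 33.7). A1 meets GL tangentially, so KL is at right angles to GL and A1 meets JW tangentially, so KJ is at right angles to JW, with radius 10.2, so the center K sits 10.2 in from both sides at K = (-49.0, 23.5). That places the tangent points at L = (-59.2, 23.5) on GL and J = (-49.0, 33.7) on JW. Then |VL| = |L − V| = 63.7.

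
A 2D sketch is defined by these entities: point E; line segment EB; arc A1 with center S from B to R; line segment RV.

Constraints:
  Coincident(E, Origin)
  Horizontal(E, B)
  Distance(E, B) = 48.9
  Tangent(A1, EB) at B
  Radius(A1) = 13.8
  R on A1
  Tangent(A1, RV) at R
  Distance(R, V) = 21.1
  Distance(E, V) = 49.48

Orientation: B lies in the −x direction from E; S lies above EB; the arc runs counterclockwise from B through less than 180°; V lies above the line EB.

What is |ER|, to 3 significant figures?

37.7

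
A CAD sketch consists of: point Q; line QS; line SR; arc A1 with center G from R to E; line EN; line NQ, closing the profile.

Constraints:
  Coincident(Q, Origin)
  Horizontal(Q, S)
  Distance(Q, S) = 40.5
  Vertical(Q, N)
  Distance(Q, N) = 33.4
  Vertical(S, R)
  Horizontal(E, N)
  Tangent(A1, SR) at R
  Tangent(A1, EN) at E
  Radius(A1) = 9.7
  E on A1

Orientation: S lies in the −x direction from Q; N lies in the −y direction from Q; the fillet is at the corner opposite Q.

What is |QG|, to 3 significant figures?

38.9

QN is vertical with |QN| = 33.4 and N on the −y side, so N = (0.00, -33.4). The virtual corner opposite Q is at (-40.5, -33.4). The tangent condition forces GR to be normal to SR and tangency of A1 to EN means the radius GE is perpendicular to EN, with radius 9.7, so the center G sits 9.7 in from both sides at G = (-30.8, -23.7). Then |QG| = |G − Q| = 38.9.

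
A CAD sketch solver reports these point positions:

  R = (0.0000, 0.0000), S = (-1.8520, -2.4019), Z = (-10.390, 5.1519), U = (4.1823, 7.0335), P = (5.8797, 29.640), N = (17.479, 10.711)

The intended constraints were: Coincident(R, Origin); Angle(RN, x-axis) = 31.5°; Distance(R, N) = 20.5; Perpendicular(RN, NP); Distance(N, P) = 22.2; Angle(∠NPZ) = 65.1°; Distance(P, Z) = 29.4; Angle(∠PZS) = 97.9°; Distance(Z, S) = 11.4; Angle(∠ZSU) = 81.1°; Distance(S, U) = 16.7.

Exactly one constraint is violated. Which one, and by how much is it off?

Distance(S, U) = 16.7 — off by 5.50.

R = (0.00, 0.00) ✓; RN at 31.50° ✓; |RN| = 20.50 ✓; ∠(RN, NP) = 90.00° ✓; |NP| = 22.20 ✓; ∠NPZ = 65.10° ✓; |PZ| = 29.40 ✓; ∠PZS = 97.90° ✓; |ZS| = 11.40 ✓; ∠ZSU = 81.10° ✓; |SU| = 11.20 ✗.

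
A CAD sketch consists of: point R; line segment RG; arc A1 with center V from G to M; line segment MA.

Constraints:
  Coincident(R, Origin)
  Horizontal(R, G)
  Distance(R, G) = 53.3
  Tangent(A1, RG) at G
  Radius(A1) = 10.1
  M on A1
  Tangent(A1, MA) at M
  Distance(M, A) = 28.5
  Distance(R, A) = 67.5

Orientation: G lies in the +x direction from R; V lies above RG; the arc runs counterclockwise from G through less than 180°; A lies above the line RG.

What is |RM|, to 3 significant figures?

64.3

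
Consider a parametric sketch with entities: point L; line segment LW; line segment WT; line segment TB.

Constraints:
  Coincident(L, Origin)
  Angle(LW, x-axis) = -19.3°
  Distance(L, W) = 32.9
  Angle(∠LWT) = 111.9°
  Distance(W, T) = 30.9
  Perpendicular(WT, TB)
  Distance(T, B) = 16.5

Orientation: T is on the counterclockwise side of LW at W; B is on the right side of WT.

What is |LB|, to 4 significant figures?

63.84

L is at the origin; LW runs at -19.3° with length 32.9, so W = 32.9·(cos -19.3°, sin -19.3°) = (31.05, -10.87). ∠LWT = 111.9°, so WT runs at -19.3° + (180° − 111.9°) = 48.80° from the x-axis; with |WT| = 30.9, T = W + 30.9·(cos 48.80°, sin 48.80°) = (51.40, 12.38). WT ⟂ TB; with |TB| = 16.5 on the right of WT, B = T + 16.5·(0.7524, -0.6587) = (63.82, 1.507). Then |LB| = |B − L| = 63.84.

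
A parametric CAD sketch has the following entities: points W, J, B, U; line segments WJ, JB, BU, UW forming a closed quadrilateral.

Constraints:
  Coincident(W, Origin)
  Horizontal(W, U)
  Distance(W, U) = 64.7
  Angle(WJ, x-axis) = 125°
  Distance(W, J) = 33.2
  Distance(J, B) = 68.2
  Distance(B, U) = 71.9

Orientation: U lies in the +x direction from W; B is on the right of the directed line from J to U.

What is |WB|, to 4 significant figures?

37.41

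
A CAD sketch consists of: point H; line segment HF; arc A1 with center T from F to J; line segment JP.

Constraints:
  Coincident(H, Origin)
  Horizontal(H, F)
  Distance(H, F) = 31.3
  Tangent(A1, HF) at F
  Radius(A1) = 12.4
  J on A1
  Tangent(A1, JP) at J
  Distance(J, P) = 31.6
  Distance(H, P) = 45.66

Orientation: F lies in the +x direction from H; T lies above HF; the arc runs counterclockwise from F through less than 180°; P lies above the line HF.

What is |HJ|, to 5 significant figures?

45.107

Checks: |TJ| = 12.40 ✓; ∠(TJ, JP) = 90.00° ✓; |JP| = 31.60 ✓; |HP| = 45.66 ✓.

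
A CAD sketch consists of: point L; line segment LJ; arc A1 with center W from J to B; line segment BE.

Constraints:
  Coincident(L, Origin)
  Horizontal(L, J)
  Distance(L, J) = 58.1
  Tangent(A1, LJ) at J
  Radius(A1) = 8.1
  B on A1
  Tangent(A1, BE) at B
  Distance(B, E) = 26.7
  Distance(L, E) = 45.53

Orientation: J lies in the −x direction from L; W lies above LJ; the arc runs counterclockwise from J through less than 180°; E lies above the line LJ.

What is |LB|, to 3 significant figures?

51.4

Checks: |WB| = 8.100 ✓; ∠(WB, BE) = 90.00° ✓; |BE| = 26.70 ✓; |LE| = 45.53 ✓.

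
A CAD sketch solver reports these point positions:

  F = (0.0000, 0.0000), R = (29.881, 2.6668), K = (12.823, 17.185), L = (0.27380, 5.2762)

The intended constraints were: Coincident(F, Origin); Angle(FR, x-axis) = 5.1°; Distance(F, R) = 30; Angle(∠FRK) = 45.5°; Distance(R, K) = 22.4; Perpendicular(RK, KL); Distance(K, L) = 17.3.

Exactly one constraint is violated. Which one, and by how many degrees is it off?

Perpendicular(RK, KL) — off by 6.10°.

F = (0.00, 0.00) ✓; FR at 5.100° ✓; |FR| = 30.00 ✓; ∠FRK = 45.50° ✓; |RK| = 22.40 ✓; ∠(RK, KL) = 83.90° ✗; |KL| = 17.30 ✓.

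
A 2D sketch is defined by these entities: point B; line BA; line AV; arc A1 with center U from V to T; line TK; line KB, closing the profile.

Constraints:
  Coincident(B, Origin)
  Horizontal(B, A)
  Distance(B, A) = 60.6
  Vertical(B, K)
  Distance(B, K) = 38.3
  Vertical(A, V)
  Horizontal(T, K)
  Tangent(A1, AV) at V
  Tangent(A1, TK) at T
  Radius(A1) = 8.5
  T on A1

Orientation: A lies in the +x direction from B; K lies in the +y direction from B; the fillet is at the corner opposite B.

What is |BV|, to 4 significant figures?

67.53

B is at the origin; B and A share the same y with |BA| = 60.6 and A on the +x side, so A = (60.60, 0.000). B and K share the same x with |BK| = 38.3 and K on the +y side, so K = (0.000, 38.30). The virtual corner opposite B is at (60.60, 38.30). Tangency of A1 to AV means the radius UV is perpendicular to AV and tangency of A1 to TK means the radius UT is perpendicular to TK, with radius 8.5, so the center U sits 8.5 in from both sides at U = (52.10, 29.80). That places the tangent points at V = (60.60, 29.80) on AV and T = (52.10, 38.30) on TK. Then |BV| = |V − B| = 67.53.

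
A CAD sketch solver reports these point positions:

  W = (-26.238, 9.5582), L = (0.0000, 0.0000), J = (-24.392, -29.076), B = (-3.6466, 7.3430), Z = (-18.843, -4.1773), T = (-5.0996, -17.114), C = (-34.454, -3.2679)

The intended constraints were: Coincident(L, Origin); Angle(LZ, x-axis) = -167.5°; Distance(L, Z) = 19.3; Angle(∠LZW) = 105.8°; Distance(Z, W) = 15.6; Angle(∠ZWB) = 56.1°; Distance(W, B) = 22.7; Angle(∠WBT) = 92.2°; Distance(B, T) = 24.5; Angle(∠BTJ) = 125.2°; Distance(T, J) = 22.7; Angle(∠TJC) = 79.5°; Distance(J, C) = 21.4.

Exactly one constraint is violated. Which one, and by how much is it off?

Distance(J, C) = 21.4 — off by 6.30.

L = (0.00, 0.00) ✓; LZ at -167.5° ✓; |LZ| = 19.30 ✓; ∠LZW = 105.8° ✓; |ZW| = 15.60 ✓; ∠ZWB = 56.10° ✓; |WB| = 22.70 ✓; ∠WBT = 92.20° ✓; |BT| = 24.50 ✓; ∠BTJ = 125.2° ✓; |TJ| = 22.70 ✓; ∠TJC = 79.50° ✓; |JC| = 27.70 ✗.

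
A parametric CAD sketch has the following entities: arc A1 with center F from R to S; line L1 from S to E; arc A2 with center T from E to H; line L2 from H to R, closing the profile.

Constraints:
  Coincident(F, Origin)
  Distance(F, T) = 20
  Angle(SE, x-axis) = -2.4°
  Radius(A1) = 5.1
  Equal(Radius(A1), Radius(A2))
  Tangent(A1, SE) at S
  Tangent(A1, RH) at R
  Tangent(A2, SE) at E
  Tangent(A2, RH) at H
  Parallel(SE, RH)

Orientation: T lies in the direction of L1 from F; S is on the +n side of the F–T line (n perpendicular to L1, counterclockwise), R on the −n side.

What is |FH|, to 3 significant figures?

20.6

The slot axis is L1's direction at -2.4°, so u = (cos -2.4°, sin -2.4°) = (0.999, -0.0419) and n = (−sin -2.4°, cos -2.4°) = (0.0419, 0.999). F is at the origin and T lies 20.0 along u from F, so T = 20.0·u = (20.0, -0.838). Tangency of A1 to both parallel lines with radius 5.1 puts S and R at F ± 5.1·n: S = (0.214, 5.10), R = (-0.214, -5.10). Equal radii place E and H the same way about T: E = T + 5.1·n = (20.2, 4.26), H = T − 5.1·n = (19.8, -5.93). Then |FH| = |H − F| = 20.6.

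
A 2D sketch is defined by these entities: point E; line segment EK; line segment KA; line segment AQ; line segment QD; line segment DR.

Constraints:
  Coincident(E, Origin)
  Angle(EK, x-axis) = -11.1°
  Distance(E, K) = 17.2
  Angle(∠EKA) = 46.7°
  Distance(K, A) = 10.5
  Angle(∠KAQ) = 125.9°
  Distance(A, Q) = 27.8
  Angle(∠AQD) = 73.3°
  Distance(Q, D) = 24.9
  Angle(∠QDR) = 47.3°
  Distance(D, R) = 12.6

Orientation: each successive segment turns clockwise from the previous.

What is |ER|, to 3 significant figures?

7.50

E is at the origin; EK runs at -11.1° with length 17.2, so K = (16.9, -3.31). ∠EKA = 46.7° gives KA at -144° from the x-axis; with |KA| = 10.5, A = (8.34, -9.42). ∠KAQ = 125.9° gives AQ at 162° from the x-axis; with |AQ| = 27.8, Q = (-18.0, -0.603). ∠AQD = 73.3° gives QD at 54.8° from the x-axis; with |QD| = 24.9, D = (-3.67, 19.7). ∠QDR = 47.3° gives DR at -77.9° from the x-axis; with |DR| = 12.6, R = (-1.03, 7.42). Then |ER| = |R − E| = 7.50.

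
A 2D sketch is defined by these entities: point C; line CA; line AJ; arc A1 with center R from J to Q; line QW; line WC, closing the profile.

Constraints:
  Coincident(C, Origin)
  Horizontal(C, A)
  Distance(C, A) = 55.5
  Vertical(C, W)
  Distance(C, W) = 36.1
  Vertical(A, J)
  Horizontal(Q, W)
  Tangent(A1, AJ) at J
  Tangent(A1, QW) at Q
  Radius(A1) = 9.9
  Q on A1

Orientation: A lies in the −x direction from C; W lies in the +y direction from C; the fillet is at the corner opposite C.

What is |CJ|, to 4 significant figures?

61.37

C is at the origin; CA is horizontal with |CA| = 55.5 and A on the −x side, so A = (-55.50, 0.000). CW is vertical with |CW| = 36.1 and W on the +y side, so W = (0.000, 36.10). The virtual corner opposite C is at (-55.50, 36.10). A1 meets AJ tangentially, so RJ is at right angles to AJ and the tangent condition forces RQ to be normal to QW, with radius 9.9, so the center R sits 9.9 in from both sides at R = (-45.60, 26.20). That places the tangent points at J = (-55.50, 26.20) on AJ and Q = (-45.60, 36.10) on QW. Then |CJ| = |J − C| = 61.37.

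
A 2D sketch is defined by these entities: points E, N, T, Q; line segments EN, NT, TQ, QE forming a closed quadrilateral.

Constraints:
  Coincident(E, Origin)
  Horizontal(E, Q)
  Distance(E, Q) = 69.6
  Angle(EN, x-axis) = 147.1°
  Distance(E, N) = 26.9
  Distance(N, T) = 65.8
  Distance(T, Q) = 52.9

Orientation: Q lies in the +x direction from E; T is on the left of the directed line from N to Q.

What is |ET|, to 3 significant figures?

56.1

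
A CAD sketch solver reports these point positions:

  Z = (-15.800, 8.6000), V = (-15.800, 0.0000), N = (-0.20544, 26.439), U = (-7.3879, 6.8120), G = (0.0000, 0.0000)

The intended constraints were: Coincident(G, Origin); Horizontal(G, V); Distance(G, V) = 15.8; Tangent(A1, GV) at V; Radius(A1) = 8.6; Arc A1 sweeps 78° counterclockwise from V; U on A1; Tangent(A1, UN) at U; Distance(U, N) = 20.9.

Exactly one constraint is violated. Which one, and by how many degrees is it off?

Tangent(A1, UN) at U — off by 8.10°.

G = (0.00, 0.00) ✓; G.y = 0.00, V.y = 0.00 ✓; |GV| = 15.80 ✓; ∠(ZV, VG) = 90.00° ✓; |ZV| = 8.600 ✓; bearing(Z→U) − bearing(Z→V) = 78.00° ✓; |ZU| = 8.600 ✓; ∠(ZU, UN) = 98.10° ✗; |UN| = 20.90 ✓.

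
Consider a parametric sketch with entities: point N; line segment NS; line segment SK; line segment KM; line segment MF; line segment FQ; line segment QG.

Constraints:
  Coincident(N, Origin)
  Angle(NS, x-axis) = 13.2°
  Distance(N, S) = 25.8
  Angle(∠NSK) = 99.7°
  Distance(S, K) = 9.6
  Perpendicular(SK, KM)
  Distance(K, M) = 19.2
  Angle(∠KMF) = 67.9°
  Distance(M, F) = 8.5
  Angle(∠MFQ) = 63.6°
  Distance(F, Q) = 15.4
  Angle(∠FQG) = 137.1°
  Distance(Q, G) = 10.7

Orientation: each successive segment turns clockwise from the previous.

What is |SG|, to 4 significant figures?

24.71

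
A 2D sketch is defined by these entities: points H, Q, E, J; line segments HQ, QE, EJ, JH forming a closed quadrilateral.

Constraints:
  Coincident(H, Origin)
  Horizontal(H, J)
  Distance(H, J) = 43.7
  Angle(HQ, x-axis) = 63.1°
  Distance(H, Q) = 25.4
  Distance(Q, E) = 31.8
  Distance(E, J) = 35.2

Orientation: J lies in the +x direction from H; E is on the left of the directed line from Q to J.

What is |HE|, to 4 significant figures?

53.78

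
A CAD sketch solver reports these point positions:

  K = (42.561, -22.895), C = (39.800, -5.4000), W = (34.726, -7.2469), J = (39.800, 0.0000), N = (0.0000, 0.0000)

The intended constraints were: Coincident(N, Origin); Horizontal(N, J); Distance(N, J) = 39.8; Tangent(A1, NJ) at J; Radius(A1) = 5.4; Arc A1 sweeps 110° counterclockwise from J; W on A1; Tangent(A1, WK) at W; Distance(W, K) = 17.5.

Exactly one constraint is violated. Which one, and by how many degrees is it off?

Tangent(A1, WK) at W — off by 6.60°.

N = (0.00, 0.00) ✓; N.y = 0.00, J.y = 0.00 ✓; |NJ| = 39.80 ✓; ∠(CJ, JN) = 90.00° ✓; |CJ| = 5.400 ✓; bearing(C→W) − bearing(C→J) = 110.0° ✓; |CW| = 5.400 ✓; ∠(CW, WK) = 83.40° ✗; |WK| = 17.50 ✓.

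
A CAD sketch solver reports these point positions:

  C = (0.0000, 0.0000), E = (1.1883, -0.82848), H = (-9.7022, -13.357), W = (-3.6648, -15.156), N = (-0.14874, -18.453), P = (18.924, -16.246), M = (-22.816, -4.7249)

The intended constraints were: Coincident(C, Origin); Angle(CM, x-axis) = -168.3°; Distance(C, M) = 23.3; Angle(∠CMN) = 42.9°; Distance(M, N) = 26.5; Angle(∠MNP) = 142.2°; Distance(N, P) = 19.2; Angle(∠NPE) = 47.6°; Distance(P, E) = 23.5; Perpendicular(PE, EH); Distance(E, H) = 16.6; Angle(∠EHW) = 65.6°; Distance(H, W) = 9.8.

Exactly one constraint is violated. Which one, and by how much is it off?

Distance(H, W) = 9.8 — off by 3.50.

C = (0.00, 0.00) ✓; CM at -168.3° ✓; |CM| = 23.30 ✓; ∠CMN = 42.90° ✓; |MN| = 26.50 ✓; ∠MNP = 142.2° ✓; |NP| = 19.20 ✓; ∠NPE = 47.60° ✓; |PE| = 23.50 ✓; ∠(PE, EH) = 90.00° ✓; |EH| = 16.60 ✓; ∠EHW = 65.59° ✓; |HW| = 6.300 ✗.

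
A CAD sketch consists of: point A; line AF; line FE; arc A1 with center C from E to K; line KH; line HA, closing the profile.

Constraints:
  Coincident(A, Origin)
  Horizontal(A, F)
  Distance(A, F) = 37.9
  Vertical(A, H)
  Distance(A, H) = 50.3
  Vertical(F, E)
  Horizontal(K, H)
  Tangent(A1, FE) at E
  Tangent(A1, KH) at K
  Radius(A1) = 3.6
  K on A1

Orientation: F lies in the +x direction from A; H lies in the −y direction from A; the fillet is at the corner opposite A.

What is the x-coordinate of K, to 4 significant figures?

34.30

The virtual corner opposite A is at (37.90, -50.30). A1 meets FE tangentially, so CE is at right angles to FE and since A1 is tangent to KH there, CK ⟂ KH, with radius 3.6, so the center C sits 3.6 in from both sides at C = (34.30, -46.70). That places the tangent points at E = (37.90, -46.70) on FE and K = (34.30, -50.30) on KH. So K.x = 34.30.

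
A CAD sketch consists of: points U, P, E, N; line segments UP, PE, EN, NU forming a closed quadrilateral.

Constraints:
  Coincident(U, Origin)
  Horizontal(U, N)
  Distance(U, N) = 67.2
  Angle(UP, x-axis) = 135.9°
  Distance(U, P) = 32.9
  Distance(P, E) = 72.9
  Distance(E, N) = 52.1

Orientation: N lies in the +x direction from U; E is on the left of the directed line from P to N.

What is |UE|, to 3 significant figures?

65.3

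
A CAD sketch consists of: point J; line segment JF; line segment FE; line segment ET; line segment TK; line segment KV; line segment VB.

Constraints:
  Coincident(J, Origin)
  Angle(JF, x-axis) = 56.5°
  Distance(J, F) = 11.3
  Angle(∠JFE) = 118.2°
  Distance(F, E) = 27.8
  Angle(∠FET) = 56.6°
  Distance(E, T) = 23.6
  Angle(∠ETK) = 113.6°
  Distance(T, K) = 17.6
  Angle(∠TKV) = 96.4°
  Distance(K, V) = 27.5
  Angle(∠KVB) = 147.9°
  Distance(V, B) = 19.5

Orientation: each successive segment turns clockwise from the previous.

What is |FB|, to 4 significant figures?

28.59

J is at the origin; JF runs at 56.5° with length 11.3, so F = (6.237, 9.423). ∠JFE = 118.2° gives FE at -5.300° from the x-axis; with |FE| = 27.8, E = (33.92, 6.855). ∠FET = 56.6° gives ET at -128.7° from the x-axis; with |ET| = 23.6, T = (19.16, -11.56). ∠ETK = 113.6° gives TK at 164.9° from the x-axis; with |TK| = 17.6, K = (2.170, -6.978). ∠TKV = 96.4° gives KV at 81.30° from the x-axis; with |KV| = 27.5, V = (6.330, 20.21). ∠KVB = 147.9° gives VB at 49.20° from the x-axis; with |VB| = 19.5, B = (19.07, 34.97). Then |FB| = |B − F| = 28.59.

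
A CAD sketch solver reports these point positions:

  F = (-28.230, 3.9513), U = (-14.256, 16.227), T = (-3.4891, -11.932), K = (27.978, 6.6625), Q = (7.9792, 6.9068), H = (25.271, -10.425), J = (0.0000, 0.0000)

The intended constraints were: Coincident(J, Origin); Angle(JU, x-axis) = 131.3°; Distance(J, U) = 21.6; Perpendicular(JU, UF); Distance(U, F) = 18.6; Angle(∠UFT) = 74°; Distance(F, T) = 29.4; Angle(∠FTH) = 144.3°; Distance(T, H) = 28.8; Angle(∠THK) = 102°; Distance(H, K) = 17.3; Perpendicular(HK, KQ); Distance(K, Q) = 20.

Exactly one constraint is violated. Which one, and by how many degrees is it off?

Perpendicular(HK, KQ) — off by 8.30°.

J = (0.00, 0.00) ✓; JU at 131.3° ✓; |JU| = 21.60 ✓; ∠(JU, UF) = 90.00° ✓; |UF| = 18.60 ✓; ∠UFT = 74.00° ✓; |FT| = 29.40 ✓; ∠FTH = 144.3° ✓; |TH| = 28.80 ✓; ∠THK = 102.0° ✓; |HK| = 17.30 ✓; ∠(HK, KQ) = 98.30° ✗; |KQ| = 20.00 ✓.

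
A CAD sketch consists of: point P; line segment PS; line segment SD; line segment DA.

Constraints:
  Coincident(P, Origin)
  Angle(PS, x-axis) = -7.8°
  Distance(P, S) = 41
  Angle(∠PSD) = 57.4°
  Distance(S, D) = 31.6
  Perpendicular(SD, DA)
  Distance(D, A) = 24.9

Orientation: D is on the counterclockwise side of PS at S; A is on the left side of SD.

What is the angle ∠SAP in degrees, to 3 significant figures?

83.6°

∠PSD = 57.4°, so SD runs at -7.8° + (180° − 57.4°) = 115° from the x-axis; with |SD| = 31.6, D = S + 31.6·(cos 115°, sin 115°) = (27.4, 23.1). SD is perpendicular to DA; with |DA| = 24.9 on the left of SD, A = D + 24.9·(-0.908, -0.419) = (4.76, 12.7). Then cos ∠SAP = AS·AP / (|AS||AP|), giving 83.6°.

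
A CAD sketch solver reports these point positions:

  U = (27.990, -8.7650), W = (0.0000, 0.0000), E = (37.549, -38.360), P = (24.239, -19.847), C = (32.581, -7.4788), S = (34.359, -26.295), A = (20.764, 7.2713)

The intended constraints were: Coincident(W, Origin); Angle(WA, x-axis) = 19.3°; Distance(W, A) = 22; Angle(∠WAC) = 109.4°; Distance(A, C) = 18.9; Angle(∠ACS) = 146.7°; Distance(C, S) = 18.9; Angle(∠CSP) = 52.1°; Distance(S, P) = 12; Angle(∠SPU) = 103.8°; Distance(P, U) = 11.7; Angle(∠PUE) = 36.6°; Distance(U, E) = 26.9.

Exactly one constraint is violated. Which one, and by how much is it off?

Distance(U, E) = 26.9 — off by 4.20.

W = (0.00, 0.00) ✓; WA at 19.30° ✓; |WA| = 22.00 ✓; ∠WAC = 109.4° ✓; |AC| = 18.90 ✓; ∠ACS = 146.7° ✓; |CS| = 18.90 ✓; ∠CSP = 52.10° ✓; |SP| = 12.00 ✓; ∠SPU = 103.8° ✓; |PU| = 11.70 ✓; ∠PUE = 36.60° ✓; |UE| = 31.10 ✗.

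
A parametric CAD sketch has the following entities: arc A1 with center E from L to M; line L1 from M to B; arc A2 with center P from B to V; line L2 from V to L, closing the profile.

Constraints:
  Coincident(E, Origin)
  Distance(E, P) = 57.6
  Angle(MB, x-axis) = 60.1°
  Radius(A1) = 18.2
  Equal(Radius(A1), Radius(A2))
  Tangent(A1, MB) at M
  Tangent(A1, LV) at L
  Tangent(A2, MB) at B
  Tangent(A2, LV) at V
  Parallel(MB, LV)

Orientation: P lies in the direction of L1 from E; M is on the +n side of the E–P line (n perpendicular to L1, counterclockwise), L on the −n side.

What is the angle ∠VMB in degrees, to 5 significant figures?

32.291°

The slot axis is L1's direction at 60.1°, so u = (cos 60.1°, sin 60.1°) = (0.49849, 0.86690) and n = (−sin 60.1°, cos 60.1°) = (-0.86690, 0.49849). E is at the origin and P lies 57.6 along u from E, so P = 57.6·u = (28.713, 49.933). Tangency of A1 to both parallel lines with radius 18.2 puts M and L at E ± 18.2·n: M = (-15.778, 9.0725), L = (15.778, -9.0725). Equal radii place B and V the same way about P: B = P + 18.2·n = (12.935, 59.006), V = P − 18.2·n = (44.490, 40.861). Then cos ∠VMB = MV·MB / (|MV||MB|), giving 32.291°.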